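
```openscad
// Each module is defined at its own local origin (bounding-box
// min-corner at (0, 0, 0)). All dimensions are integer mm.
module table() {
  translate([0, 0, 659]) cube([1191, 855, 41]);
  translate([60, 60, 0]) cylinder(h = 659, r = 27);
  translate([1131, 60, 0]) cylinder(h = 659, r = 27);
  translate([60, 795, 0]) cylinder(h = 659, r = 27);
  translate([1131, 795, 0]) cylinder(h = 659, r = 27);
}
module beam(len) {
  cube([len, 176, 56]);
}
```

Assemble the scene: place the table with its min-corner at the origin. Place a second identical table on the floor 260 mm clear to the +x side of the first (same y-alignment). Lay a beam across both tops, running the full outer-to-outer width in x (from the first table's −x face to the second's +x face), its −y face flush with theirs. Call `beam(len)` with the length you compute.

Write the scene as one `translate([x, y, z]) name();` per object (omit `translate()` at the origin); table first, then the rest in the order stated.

table();
translate([1451, 0, 0]) table();
translate([0, 0, 700]) beam(2642);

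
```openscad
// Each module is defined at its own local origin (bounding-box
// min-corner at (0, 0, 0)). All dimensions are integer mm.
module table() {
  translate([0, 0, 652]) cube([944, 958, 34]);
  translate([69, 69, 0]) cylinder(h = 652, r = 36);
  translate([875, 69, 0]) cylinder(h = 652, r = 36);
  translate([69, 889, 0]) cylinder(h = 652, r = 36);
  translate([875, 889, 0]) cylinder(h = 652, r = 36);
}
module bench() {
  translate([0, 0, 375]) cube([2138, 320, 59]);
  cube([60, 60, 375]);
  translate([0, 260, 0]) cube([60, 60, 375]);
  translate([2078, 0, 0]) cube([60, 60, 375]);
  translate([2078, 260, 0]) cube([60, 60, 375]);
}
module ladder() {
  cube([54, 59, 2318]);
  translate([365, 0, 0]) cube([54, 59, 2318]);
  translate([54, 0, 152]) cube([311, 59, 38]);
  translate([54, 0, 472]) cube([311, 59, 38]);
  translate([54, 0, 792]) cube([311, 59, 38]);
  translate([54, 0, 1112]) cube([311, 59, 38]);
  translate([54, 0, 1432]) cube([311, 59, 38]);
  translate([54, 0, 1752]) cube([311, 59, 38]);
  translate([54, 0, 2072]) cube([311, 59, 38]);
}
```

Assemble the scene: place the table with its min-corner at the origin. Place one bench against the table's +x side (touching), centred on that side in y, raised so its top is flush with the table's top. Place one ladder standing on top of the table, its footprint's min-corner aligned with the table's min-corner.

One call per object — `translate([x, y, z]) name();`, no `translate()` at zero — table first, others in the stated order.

table();
translate([944, 319, 252]) bench();
translate([0, 0, 686]) ladder();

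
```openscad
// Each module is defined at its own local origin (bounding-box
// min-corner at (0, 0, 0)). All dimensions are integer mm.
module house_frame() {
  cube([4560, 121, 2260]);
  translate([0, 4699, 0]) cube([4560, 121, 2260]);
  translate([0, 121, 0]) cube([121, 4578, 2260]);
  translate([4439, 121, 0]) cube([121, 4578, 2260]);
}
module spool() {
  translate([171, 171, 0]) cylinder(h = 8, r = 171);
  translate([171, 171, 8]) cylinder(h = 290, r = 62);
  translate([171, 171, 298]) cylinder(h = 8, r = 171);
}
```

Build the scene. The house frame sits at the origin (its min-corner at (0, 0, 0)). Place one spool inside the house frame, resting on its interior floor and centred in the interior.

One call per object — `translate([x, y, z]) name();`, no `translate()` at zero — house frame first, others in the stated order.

house_frame();
translate([2109, 2239, 0]) spool();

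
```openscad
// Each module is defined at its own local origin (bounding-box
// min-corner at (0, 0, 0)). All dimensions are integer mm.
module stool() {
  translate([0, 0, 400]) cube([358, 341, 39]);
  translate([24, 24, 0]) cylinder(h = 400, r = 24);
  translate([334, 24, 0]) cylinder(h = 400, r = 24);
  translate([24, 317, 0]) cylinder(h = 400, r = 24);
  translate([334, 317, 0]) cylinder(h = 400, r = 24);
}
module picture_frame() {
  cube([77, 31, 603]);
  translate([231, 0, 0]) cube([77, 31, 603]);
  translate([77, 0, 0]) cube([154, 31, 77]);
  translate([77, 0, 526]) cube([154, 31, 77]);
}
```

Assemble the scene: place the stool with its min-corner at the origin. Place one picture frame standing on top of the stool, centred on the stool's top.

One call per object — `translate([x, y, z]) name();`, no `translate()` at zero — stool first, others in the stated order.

stool();
translate([25, 155, 439]) picture_frame();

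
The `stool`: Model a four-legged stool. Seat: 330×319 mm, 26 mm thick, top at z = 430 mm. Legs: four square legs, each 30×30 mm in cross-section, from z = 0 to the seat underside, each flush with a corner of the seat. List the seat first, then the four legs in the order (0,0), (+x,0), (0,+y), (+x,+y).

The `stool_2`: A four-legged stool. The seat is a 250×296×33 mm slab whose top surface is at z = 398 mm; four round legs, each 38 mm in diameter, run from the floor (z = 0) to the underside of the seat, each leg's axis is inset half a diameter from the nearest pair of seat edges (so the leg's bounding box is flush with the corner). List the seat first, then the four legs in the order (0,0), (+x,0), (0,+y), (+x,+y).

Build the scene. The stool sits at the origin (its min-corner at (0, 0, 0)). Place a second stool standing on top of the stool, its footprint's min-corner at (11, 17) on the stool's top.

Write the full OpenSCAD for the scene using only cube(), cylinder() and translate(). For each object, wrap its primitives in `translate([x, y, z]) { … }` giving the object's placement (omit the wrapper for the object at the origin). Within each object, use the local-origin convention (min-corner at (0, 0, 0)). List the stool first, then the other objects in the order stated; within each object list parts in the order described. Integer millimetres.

translate([0, 0, 404]) cube([330, 319, 26]);
cube([30, 30, 404]);
translate([300, 0, 0]) cube([30, 30, 404]);
translate([0, 289, 0]) cube([30, 30, 404]);
translate([300, 289, 0]) cube([30, 30, 404]);
translate([11, 17, 430]) {
  translate([0, 0, 365]) cube([250, 296, 33]);
  translate([19, 19, 0]) cylinder(h = 365, r = 19);
  translate([231, 19, 0]) cylinder(h = 365, r = 19);
  translate([19, 277, 0]) cylinder(h = 365, r = 19);
  translate([231, 277, 0]) cylinder(h = 365, r = 19);
}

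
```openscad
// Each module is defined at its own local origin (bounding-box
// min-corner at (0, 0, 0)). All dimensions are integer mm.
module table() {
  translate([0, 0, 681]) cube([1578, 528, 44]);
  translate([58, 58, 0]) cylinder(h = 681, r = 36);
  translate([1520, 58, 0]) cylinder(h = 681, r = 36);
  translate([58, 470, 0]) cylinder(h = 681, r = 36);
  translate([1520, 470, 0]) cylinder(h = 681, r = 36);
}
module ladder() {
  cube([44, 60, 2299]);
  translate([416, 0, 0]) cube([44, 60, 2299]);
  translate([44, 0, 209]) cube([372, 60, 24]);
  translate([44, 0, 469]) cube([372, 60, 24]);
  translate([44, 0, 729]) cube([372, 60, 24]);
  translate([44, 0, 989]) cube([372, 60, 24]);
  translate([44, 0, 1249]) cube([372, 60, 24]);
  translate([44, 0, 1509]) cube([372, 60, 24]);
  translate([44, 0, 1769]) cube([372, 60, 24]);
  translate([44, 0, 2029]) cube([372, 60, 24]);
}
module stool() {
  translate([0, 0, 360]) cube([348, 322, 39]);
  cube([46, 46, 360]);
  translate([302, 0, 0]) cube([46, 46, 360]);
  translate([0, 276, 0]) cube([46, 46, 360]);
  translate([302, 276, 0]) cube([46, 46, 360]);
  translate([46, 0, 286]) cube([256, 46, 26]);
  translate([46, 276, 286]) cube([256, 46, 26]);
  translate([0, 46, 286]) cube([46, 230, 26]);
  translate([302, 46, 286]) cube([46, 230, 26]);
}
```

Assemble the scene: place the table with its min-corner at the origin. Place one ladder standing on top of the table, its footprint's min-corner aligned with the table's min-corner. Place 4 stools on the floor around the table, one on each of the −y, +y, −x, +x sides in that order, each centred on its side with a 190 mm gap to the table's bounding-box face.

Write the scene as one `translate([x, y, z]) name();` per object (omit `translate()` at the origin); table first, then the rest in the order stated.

table();
translate([0, 0, 725]) ladder();
translate([615, -512, 0]) stool();
translate([615, 718, 0]) stool();
translate([-538, 103, 0]) stool();
translate([1768, 103, 0]) stool();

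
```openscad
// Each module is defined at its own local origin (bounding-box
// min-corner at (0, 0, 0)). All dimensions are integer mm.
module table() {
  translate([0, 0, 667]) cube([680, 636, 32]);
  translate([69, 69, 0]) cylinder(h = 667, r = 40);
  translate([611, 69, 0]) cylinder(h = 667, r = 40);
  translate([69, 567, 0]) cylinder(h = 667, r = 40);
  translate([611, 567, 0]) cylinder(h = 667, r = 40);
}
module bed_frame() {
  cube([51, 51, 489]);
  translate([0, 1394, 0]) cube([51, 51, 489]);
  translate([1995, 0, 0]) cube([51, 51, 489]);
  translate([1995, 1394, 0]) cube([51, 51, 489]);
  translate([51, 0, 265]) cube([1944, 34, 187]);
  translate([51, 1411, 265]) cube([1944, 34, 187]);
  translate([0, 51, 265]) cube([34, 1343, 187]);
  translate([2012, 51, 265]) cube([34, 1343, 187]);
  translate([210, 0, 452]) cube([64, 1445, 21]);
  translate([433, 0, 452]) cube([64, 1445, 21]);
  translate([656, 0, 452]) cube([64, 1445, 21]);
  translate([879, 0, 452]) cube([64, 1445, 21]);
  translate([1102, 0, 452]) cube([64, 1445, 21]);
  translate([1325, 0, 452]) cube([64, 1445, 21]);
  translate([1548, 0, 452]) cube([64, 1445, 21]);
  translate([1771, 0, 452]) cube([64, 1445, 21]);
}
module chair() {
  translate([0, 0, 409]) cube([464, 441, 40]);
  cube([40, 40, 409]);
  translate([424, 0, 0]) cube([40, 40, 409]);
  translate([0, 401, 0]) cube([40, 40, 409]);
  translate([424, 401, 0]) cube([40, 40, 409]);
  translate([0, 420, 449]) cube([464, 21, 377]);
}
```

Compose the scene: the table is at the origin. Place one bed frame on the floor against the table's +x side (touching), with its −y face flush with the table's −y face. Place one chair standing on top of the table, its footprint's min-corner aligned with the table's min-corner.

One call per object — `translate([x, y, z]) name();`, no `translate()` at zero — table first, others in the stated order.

table();
translate([680, 0, 0]) bed_frame();
translate([0, 0, 699]) chair();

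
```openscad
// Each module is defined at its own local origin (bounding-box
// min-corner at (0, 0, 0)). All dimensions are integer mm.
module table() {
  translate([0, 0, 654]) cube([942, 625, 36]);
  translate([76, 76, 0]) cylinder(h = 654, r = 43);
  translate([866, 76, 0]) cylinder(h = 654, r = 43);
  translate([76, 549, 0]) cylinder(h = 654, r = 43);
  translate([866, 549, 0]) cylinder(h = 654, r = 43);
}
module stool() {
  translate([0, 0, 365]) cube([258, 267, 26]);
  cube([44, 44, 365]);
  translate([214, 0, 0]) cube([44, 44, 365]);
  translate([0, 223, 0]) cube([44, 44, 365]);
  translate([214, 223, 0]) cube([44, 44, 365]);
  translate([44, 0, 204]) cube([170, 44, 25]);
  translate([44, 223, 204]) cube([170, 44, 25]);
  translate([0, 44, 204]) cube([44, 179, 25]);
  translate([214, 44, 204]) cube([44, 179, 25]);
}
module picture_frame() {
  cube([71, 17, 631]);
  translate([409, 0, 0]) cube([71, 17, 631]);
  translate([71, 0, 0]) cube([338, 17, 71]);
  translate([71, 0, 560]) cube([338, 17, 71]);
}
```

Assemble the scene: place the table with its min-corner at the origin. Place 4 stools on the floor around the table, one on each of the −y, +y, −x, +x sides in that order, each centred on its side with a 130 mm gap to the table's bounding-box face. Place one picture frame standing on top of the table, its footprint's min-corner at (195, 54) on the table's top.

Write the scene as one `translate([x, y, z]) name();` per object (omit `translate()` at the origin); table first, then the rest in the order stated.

table();
translate([342, -397, 0]) stool();
translate([342, 755, 0]) stool();
translate([-388, 179, 0]) stool();
translate([1072, 179, 0]) stool();
translate([195, 54, 690]) picture_frame();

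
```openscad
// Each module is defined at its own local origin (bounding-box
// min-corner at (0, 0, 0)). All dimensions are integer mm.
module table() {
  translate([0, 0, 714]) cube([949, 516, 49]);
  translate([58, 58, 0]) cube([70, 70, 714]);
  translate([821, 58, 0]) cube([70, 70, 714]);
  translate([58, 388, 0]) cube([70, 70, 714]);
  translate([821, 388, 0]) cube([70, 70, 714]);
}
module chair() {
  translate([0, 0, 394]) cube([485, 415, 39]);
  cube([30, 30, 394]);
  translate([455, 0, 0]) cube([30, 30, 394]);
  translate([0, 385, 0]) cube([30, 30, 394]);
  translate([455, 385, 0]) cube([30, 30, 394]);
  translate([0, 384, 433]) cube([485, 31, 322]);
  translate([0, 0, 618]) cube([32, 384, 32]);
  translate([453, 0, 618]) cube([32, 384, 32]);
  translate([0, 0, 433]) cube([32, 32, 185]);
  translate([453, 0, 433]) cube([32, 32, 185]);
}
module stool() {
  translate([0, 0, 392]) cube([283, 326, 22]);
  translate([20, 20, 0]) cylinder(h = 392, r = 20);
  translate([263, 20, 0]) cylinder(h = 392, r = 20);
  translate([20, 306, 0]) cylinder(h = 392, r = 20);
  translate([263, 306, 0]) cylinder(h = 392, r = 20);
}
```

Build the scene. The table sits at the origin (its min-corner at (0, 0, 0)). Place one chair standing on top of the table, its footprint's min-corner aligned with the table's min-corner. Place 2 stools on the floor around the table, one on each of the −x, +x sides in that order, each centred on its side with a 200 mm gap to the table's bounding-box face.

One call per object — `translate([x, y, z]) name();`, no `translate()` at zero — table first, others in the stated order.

table();
translate([0, 0, 763]) chair();
translate([-483, 95, 0]) stool();
translate([1149, 95, 0]) stool();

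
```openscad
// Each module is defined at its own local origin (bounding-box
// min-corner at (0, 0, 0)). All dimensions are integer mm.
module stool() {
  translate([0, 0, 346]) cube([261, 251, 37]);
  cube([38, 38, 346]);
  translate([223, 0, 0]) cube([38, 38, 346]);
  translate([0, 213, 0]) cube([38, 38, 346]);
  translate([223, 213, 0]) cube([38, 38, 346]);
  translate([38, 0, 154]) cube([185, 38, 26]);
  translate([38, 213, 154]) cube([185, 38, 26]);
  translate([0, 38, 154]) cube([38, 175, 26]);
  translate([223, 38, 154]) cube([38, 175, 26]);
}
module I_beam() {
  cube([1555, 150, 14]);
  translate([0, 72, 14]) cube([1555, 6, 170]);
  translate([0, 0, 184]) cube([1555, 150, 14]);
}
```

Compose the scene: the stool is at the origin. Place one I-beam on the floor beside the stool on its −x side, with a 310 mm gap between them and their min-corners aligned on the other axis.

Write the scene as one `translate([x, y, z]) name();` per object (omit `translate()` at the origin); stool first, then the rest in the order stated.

stool();
translate([-1865, 0, 0]) I_beam();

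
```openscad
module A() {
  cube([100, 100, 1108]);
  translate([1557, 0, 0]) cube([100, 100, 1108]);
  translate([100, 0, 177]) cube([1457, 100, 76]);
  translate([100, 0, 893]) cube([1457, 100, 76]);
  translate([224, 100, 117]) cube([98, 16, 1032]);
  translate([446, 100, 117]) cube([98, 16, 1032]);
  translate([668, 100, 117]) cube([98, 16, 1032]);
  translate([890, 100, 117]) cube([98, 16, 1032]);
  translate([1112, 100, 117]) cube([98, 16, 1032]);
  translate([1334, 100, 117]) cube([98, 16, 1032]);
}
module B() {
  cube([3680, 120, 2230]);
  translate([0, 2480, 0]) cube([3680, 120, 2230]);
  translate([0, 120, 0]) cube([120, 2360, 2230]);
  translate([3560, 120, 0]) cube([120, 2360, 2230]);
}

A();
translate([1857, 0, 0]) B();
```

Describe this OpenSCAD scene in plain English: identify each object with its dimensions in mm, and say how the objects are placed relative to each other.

A is a fence section. Two 100×100 mm posts, 1108 mm tall, stand on the floor with a clear span of 1457 mm between their inner faces. Two horizontal rails of 100×76 mm section span the gap between the posts with their undersides at z = 177 mm and z = 893 mm, flush with the posts' −y face. 6 pickets, each 98 mm wide, 16 mm thick and 1032 mm tall, are fixed to the +y face of the rails with their bottoms at z = 117 mm, evenly spaced across the span with equal gaps (rounded down to the nearest mm) at the −x end and between each pair — any rounding remainder accumulates at the +x end.

B is a box-shaped house frame (walls only): outside footprint 3680×2600 mm, wall height 2230 mm, wall thickness 120 mm. The two y-facing walls run the full x-width; the two x-facing walls fit between the inner faces of the y-facing walls.

The house frame is on the floor beside the fence section on its +x side.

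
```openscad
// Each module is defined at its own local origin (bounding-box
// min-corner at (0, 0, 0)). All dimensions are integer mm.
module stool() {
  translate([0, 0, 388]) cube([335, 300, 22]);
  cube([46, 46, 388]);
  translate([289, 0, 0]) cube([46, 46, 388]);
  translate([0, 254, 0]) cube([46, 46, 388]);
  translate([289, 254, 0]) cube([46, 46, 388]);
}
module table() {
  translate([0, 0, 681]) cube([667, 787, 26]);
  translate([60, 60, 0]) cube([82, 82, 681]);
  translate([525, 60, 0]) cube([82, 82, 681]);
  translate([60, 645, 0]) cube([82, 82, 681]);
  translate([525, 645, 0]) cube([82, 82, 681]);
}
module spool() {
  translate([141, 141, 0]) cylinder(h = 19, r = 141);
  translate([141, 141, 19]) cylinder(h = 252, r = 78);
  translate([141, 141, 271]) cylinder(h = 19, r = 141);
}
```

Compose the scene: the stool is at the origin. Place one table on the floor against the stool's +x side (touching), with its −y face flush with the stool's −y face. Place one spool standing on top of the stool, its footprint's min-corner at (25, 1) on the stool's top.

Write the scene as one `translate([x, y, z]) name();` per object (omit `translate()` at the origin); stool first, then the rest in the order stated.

stool();
translate([335, 0, 0]) table();
translate([25, 1, 410]) spool();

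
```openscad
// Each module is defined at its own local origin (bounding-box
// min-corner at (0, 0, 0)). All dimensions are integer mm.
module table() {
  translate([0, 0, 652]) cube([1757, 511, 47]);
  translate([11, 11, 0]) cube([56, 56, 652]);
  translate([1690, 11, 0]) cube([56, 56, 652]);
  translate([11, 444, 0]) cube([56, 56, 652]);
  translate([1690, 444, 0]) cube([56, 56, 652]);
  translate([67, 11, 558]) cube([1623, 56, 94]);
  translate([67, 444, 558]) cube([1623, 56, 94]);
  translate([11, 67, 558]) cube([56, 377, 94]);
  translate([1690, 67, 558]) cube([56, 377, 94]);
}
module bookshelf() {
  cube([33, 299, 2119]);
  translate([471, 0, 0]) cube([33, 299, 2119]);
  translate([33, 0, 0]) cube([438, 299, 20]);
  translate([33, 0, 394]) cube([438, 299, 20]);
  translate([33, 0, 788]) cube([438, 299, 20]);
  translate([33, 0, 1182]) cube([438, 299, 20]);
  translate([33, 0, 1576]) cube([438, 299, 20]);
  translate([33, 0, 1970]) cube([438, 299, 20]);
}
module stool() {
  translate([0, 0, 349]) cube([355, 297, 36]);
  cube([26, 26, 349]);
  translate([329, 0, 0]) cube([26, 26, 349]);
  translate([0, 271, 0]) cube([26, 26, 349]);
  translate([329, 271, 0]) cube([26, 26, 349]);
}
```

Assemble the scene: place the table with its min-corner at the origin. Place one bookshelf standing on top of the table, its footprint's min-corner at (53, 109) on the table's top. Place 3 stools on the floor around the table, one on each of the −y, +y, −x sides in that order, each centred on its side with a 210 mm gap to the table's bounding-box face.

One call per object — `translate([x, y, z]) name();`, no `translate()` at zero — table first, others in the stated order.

table();
translate([53, 109, 699]) bookshelf();
translate([701, -507, 0]) stool();
translate([701, 721, 0]) stool();
translate([-565, 107, 0]) stool();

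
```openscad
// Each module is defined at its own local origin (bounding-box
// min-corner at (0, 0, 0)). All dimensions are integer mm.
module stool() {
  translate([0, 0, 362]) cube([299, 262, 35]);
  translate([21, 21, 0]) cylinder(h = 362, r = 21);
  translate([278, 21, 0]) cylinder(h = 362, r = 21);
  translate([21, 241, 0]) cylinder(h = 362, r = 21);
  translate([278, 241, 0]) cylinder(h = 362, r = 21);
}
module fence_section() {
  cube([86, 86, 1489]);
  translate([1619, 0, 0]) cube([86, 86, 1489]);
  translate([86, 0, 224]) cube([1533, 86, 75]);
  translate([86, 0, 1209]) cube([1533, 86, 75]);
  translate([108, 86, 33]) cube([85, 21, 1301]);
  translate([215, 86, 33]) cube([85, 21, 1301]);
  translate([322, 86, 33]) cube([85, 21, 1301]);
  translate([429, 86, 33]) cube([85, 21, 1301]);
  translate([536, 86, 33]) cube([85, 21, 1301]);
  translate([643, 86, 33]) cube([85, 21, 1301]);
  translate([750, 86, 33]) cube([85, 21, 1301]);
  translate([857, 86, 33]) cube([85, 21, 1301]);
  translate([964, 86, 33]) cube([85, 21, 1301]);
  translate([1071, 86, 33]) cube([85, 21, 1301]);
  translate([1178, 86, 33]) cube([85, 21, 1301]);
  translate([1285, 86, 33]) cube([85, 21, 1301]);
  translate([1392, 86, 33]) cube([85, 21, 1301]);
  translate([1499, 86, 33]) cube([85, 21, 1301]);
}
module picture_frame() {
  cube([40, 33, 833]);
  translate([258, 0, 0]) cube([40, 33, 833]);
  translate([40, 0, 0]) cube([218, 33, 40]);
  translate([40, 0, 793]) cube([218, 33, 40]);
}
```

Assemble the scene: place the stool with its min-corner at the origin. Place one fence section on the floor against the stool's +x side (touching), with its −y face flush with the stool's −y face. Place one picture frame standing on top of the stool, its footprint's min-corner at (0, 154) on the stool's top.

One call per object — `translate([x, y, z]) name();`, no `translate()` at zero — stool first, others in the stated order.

stool();
translate([299, 0, 0]) fence_section();
translate([0, 154, 397]) picture_frame();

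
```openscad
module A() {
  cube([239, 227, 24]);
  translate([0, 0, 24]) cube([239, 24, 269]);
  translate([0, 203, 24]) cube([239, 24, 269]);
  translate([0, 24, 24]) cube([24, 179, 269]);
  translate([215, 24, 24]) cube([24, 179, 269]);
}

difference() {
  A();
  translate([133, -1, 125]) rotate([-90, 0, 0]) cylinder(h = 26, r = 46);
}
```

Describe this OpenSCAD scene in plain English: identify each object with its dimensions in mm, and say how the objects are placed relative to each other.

A is an open storage box with external size 239×227×293 mm and wall thickness 24 mm (the base is also 24 mm thick). The base covers the whole footprint; the four walls stand on the base, with the y-facing walls full-width and the x-facing walls fitting between their inner faces.

The open box has a circular hole of radius 46 mm through its front wall, centred at (x = 133, z = 125).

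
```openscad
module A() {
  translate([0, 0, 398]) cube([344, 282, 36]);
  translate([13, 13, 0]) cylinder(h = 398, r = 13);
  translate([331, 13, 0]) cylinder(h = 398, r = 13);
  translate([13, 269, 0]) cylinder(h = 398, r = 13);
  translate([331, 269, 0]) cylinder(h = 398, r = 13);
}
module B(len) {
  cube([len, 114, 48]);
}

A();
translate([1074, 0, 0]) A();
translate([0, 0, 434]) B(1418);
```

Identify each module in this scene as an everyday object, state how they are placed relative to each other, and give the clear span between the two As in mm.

A is a stool. B is a beam. A beam spans the tops of two stools. The clear span between the two stools is 730 mm.

Second stool starts at x = 1074; first ends at x = 344; clear span = 1074 − 344 = 730 mm.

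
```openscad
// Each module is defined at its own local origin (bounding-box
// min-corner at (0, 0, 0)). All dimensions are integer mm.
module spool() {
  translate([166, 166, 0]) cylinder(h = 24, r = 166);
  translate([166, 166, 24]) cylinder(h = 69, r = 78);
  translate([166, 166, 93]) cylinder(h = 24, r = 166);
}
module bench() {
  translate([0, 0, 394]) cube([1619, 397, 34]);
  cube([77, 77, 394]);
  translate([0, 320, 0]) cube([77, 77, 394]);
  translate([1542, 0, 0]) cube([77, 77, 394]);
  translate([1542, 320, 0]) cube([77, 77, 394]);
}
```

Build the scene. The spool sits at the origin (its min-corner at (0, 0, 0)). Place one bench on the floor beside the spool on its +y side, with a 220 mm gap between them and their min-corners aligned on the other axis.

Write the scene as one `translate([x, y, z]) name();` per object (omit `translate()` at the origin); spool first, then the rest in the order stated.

spool();
translate([0, 552, 0]) bench();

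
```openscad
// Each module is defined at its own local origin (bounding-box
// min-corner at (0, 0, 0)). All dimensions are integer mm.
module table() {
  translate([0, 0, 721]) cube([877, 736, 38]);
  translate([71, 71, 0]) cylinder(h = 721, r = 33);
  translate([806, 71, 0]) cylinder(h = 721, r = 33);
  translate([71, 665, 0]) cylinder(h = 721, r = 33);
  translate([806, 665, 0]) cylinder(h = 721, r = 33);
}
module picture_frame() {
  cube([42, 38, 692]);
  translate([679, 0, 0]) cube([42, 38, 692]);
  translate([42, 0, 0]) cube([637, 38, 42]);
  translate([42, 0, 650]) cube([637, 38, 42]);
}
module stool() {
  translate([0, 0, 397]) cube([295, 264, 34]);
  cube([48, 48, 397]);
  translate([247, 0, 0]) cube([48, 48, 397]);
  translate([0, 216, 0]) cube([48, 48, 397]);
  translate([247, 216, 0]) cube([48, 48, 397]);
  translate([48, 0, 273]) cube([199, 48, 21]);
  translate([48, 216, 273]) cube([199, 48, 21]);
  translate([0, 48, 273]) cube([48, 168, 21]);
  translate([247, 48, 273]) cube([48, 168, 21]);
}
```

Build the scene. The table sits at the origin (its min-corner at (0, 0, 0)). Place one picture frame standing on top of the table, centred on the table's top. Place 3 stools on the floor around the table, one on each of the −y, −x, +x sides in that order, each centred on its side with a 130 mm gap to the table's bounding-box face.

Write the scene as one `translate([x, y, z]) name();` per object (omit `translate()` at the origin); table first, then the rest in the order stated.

table();
translate([78, 349, 759]) picture_frame();
translate([291, -394, 0]) stool();
translate([-425, 236, 0]) stool();
translate([1007, 236, 0]) stool();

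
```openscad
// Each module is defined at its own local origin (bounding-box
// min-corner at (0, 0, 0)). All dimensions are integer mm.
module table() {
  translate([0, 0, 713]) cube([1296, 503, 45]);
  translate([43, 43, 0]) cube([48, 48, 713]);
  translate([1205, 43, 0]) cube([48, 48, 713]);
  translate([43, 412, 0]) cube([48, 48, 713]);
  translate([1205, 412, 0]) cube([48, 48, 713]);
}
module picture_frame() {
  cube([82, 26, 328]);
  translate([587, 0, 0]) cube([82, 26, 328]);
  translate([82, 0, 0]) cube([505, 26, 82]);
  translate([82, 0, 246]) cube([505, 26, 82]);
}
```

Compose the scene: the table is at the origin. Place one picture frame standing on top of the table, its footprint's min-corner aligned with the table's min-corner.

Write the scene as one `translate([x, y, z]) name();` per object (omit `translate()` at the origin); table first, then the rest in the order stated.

table();
translate([0, 0, 758]) picture_frame();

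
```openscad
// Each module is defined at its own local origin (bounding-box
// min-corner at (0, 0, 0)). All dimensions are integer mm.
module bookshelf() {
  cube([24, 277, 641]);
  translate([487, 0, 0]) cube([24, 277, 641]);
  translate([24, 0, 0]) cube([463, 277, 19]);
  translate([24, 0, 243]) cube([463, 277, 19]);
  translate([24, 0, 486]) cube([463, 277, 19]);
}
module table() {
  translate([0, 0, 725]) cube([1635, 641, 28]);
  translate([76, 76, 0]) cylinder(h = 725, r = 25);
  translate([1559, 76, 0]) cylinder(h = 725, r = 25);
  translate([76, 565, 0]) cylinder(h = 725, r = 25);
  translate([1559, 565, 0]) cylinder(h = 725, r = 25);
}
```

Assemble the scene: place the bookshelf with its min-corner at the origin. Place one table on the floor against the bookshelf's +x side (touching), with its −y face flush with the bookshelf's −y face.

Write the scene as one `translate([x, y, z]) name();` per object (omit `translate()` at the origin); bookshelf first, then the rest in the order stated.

bookshelf();
translate([511, 0, 0]) table();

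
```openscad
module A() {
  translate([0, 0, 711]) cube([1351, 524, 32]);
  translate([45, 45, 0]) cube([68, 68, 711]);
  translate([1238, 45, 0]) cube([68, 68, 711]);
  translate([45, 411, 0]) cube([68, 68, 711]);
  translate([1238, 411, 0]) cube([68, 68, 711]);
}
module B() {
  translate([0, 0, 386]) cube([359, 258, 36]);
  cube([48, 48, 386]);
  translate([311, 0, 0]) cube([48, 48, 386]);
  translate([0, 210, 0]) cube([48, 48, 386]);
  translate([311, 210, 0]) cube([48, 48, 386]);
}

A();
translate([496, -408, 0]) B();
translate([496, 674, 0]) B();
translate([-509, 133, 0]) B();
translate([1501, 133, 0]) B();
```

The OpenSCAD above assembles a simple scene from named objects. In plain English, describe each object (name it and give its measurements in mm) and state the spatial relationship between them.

A is a table with a 1351×524 mm rectangular top, 32 mm thick, top surface at z = 743 mm, supported by four 68×68 mm square legs, each inset 45 mm from the nearest pair of top edges, running from the floor.

B is a four-legged stool. The seat is a 359×258×36 mm slab whose top surface is at z = 422 mm; four square legs, each 48×48 mm in cross-section, run from the floor (z = 0) to the underside of the seat, each flush with a corner of the seat.

Four stools sit around the table at the −y, +y, −x, +x sides.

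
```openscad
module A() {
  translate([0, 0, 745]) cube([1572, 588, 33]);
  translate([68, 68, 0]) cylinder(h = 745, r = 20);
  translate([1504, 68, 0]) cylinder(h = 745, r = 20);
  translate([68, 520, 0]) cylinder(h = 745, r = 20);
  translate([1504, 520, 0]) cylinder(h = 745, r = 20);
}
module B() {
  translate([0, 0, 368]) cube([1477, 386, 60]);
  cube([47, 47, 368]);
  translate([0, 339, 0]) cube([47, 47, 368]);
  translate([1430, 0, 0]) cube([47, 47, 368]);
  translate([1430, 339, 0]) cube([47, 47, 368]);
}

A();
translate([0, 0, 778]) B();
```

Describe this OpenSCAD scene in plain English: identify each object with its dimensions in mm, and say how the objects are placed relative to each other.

A is a table with a 1572×588 mm rectangular top, 33 mm thick, top surface at z = 778 mm, supported by four round legs of 40 mm diameter, each leg's bounding box inset 48 mm from the nearest pair of top edges, running from the floor.

B is a long wooden bench with a 1477 mm (x) × 386 mm (y) seat, 60 mm thick, its top surface 428 mm above the floor. Four 47 mm square legs at the seat corners, flush with the edges, run from z = 0 to the seat underside.

The bench is on top of the table.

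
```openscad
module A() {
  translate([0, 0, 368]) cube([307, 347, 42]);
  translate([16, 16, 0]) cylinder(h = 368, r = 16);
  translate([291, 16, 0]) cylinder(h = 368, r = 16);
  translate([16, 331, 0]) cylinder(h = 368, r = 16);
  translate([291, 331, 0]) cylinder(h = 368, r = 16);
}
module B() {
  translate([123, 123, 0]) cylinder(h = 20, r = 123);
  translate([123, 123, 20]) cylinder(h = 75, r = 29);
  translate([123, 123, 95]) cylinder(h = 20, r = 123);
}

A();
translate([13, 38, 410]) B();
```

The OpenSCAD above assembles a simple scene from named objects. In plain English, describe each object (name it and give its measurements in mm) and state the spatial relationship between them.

A is a four-legged stool. The seat is 307×347 mm, 42 mm thick, top at z = 410 mm. It stands on four round legs, each 32 mm in diameter, from z = 0 to the seat underside, each leg's axis is inset half a diameter from the nearest pair of seat edges (so the leg's bounding box is flush with the corner).

B is a spool: two coaxial disc flanges of radius 123 mm and thickness 20 mm, joined by a core cylinder of radius 29 mm and height 75 mm. The lower flange rests on z = 0 and the three cylinders share a vertical axis.

The spool is on top of the stool.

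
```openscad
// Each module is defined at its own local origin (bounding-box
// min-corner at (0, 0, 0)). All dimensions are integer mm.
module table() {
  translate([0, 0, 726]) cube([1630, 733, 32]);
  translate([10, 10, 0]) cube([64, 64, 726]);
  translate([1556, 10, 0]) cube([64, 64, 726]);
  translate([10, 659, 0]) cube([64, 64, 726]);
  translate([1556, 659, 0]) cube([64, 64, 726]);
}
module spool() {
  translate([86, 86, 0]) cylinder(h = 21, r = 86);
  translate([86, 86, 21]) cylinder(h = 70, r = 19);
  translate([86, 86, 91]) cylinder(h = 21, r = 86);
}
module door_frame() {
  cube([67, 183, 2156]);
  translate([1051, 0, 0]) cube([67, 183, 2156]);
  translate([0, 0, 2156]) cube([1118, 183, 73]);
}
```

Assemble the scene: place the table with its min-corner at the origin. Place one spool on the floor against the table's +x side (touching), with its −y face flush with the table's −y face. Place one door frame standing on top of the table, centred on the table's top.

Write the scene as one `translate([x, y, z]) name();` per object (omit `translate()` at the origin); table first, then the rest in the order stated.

table();
translate([1630, 0, 0]) spool();
translate([256, 275, 758]) door_frame();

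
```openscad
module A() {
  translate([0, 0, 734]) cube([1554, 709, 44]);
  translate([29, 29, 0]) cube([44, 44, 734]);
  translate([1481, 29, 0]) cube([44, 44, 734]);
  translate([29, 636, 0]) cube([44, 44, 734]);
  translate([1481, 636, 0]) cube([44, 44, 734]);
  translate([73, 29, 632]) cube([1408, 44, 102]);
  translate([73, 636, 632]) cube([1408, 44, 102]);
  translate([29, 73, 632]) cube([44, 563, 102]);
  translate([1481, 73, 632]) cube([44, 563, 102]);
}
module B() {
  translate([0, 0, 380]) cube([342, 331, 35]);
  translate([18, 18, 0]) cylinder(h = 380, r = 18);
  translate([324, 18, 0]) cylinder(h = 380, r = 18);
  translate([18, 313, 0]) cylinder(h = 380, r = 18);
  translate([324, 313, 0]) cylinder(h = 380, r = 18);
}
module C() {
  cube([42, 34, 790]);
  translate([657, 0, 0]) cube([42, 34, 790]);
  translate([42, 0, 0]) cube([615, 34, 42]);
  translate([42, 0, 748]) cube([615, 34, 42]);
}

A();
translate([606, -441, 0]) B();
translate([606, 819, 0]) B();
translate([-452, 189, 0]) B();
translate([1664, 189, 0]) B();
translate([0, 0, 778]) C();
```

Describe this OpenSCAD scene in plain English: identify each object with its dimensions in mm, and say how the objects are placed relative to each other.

A is a table with a 1554×709 mm rectangular top, 44 mm thick, top surface at z = 778 mm, supported by four 44×44 mm square legs, each inset 29 mm from the nearest pair of top edges, running from the floor. Four apron rails, 44 mm thick and 102 mm tall, run between adjacent legs with their top edges flush with the underside of the top and their outer faces flush with the legs' outer faces.

B is a simple wooden stool: a rectangular seat 342 mm (x) by 331 mm (y), 35 mm thick, top face at z = 415 mm, on four round legs, each 36 mm in diameter. The legs rest on z = 0, each leg's axis is inset half a diameter from the nearest pair of seat edges (so the leg's bounding box is flush with the corner).

C is a rectangular picture frame lying in the x–z plane (depth along y). The opening is 615 mm wide (x) by 706 mm tall (z), surrounded by a border 42 mm wide on all four sides. The frame is 34 mm deep and is made of two full-height vertical stiles with two horizontal rails fitted between them.

Four stools sit around the table at the −y, +y, −x, +x sides. The picture frame is on top of the table.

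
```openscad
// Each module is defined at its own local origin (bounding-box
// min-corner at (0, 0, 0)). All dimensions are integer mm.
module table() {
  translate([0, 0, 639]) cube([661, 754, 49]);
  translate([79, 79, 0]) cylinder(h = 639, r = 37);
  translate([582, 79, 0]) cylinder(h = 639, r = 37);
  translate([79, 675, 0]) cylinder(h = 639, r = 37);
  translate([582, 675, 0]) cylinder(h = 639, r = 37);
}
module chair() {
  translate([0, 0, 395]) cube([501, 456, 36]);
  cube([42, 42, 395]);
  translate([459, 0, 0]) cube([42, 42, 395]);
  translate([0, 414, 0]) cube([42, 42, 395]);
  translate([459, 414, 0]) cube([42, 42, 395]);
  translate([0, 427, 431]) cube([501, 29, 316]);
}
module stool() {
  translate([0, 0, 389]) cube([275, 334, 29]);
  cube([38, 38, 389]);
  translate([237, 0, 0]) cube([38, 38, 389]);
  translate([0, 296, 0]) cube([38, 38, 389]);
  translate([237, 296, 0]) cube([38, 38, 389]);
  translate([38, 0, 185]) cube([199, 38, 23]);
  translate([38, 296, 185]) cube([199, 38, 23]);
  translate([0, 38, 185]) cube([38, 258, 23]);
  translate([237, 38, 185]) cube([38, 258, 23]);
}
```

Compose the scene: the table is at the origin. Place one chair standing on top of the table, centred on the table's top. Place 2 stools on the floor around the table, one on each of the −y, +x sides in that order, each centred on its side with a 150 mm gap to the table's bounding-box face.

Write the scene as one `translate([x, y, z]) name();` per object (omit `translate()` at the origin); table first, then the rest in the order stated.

table();
translate([80, 149, 688]) chair();
translate([193, -484, 0]) stool();
translate([811, 210, 0]) stool();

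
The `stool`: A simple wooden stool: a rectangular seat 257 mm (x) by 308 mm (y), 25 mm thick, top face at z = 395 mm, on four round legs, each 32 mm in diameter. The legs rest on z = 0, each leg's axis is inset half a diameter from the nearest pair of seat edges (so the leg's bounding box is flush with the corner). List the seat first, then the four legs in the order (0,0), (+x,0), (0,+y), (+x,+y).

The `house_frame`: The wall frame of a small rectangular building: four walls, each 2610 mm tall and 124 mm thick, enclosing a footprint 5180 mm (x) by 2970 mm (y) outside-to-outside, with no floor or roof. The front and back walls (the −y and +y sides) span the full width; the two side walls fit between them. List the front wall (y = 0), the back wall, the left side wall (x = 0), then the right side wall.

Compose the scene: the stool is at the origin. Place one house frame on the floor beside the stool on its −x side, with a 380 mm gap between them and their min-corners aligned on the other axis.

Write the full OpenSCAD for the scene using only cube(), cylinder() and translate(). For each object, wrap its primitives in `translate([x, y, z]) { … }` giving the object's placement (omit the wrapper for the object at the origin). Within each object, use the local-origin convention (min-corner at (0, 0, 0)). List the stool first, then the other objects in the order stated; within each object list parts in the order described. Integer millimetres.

translate([0, 0, 370]) cube([257, 308, 25]);
translate([16, 16, 0]) cylinder(h = 370, r = 16);
translate([241, 16, 0]) cylinder(h = 370, r = 16);
translate([16, 292, 0]) cylinder(h = 370, r = 16);
translate([241, 292, 0]) cylinder(h = 370, r = 16);
translate([-5560, 0, 0]) {
  cube([5180, 124, 2610]);
  translate([0, 2846, 0]) cube([5180, 124, 2610]);
  translate([0, 124, 0]) cube([124, 2722, 2610]);
  translate([5056, 124, 0]) cube([124, 2722, 2610]);
}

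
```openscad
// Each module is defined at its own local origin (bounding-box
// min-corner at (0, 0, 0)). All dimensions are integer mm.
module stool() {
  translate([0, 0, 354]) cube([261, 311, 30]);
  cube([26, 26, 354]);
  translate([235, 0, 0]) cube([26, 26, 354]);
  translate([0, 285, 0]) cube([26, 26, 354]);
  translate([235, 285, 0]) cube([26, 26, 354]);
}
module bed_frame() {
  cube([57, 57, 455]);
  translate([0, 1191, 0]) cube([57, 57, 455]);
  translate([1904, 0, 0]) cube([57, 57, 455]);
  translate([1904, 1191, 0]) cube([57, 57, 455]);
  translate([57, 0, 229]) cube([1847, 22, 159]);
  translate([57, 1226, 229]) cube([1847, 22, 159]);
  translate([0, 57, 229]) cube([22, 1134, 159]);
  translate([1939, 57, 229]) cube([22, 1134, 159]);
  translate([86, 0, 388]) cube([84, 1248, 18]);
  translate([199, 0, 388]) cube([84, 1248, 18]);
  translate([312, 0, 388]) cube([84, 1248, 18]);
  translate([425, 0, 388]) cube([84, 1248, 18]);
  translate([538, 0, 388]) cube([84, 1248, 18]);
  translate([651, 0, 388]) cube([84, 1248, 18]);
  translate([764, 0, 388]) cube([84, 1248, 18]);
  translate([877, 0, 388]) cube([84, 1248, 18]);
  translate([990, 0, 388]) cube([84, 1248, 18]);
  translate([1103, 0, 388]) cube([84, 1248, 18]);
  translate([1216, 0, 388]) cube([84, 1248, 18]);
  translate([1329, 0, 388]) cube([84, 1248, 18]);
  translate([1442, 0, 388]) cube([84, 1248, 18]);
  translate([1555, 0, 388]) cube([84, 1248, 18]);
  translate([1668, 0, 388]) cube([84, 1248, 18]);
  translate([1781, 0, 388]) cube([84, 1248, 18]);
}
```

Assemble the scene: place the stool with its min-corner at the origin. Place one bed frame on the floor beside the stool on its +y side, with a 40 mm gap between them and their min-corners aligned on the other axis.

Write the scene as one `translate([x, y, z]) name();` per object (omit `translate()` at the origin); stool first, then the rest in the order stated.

stool();
translate([0, 351, 0]) bed_frame();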